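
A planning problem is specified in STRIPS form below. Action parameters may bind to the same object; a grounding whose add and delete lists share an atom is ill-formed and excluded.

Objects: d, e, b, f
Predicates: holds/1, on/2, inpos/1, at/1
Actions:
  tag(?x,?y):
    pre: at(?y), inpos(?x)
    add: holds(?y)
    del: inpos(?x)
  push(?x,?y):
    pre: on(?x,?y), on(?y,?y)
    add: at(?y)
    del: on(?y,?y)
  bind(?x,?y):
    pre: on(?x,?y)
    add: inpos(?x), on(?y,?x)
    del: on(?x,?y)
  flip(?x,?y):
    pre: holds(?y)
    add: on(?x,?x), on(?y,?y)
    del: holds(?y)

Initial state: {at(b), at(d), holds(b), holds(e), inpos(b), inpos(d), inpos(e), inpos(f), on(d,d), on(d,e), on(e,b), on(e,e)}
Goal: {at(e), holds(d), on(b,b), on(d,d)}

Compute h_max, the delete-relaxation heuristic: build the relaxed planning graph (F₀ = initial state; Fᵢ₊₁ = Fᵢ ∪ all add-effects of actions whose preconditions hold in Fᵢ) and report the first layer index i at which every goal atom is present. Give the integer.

1

F0 = init (12 atoms)
F1 = F0 ∪ {at(e), holds(d), on(b,b), on(b,e), on(e,d), on(f,f)}  (18 atoms)
goal ⊆ F1  ⇒  h_max = 1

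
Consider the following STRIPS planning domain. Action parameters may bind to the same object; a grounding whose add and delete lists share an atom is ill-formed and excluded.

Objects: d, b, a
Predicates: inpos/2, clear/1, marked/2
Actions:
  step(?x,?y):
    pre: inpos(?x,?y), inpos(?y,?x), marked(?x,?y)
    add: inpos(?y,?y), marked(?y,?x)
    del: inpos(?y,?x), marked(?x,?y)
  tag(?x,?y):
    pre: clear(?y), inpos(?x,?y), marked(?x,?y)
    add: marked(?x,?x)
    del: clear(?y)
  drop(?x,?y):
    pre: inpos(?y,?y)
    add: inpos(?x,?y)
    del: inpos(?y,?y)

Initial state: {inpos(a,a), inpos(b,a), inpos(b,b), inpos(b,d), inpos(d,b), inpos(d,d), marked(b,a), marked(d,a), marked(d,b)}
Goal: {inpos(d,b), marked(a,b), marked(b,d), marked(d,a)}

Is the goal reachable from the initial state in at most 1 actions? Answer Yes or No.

1. step(d,b)  →  {inpos(a,a), inpos(b,a), inpos(b,b), inpos(d,b), inpos(d,d), marked(b,a), marked(b,d), marked(d,a)}
2. drop(a,b)  →  {inpos(a,a), inpos(a,b), inpos(b,a), inpos(d,b), inpos(d,d), marked(b,a), marked(b,d), marked(d,a)}
3. step(b,a)  →  {inpos(a,a), inpos(b,a), inpos(d,b), inpos(d,d), marked(a,b), marked(b,d), marked(d,a)}
optimal plan length = 3; 3 > 1

No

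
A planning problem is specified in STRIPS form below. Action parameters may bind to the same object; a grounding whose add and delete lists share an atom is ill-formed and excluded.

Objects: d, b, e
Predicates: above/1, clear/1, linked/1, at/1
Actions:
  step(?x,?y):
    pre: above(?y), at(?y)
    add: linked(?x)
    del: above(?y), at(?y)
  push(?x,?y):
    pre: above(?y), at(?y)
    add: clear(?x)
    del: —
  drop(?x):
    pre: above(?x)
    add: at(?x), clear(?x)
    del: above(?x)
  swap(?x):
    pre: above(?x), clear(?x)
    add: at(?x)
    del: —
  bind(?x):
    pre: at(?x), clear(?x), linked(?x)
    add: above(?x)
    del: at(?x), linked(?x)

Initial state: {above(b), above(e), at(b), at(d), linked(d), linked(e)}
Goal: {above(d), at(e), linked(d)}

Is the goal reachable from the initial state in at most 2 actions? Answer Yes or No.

1. push(d,b)  →  {above(b), above(e), at(b), at(d), clear(d), linked(d), linked(e)}
2. drop(e)  →  {above(b), at(b), at(d), at(e), clear(d), clear(e), linked(d), linked(e)}
3. bind(d)  →  {above(b), above(d), at(b), at(e), clear(d), clear(e), linked(e)}
4. step(d,b)  →  {above(d), at(e), clear(d), clear(e), linked(d), linked(e)}
optimal plan length = 4; 4 > 2

No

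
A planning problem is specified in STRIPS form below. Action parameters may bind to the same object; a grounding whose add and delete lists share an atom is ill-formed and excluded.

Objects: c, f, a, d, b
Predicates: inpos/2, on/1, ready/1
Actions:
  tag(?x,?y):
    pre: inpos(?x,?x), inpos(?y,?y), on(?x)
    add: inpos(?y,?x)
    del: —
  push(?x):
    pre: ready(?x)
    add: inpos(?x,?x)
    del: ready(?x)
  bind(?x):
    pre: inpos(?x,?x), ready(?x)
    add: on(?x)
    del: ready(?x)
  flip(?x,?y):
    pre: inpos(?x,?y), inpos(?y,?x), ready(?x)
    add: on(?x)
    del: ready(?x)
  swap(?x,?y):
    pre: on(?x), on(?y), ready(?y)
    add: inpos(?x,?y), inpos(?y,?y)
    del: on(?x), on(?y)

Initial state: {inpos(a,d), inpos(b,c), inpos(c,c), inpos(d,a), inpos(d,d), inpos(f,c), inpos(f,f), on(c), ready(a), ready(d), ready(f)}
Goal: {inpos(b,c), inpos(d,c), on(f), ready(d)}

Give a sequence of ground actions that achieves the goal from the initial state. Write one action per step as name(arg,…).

1. tag(c,d)  →  {inpos(a,d), inpos(b,c), inpos(c,c), inpos(d,a), inpos(d,c), inpos(d,d), inpos(f,c), inpos(f,f), on(c), ready(a), ready(d), ready(f)}
2. bind(f)  →  {inpos(a,d), inpos(b,c), inpos(c,c), inpos(d,a), inpos(d,c), inpos(d,d), inpos(f,c), inpos(f,f), on(c), on(f), ready(a), ready(d)}

tag(c,d); bind(f)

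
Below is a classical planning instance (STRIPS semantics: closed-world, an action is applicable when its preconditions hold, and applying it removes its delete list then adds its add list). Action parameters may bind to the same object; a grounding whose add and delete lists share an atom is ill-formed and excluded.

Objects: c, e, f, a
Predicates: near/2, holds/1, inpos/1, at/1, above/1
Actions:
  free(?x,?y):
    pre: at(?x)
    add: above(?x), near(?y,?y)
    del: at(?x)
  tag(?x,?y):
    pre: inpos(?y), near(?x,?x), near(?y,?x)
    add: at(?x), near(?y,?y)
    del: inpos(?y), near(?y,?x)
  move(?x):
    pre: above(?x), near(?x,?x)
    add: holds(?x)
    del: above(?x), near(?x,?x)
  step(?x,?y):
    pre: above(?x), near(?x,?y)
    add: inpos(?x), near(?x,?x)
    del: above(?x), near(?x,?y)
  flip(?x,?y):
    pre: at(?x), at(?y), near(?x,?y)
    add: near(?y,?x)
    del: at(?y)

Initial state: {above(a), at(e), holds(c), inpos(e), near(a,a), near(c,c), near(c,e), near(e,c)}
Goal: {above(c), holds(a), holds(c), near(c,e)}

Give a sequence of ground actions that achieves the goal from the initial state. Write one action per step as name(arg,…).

tag(c,e); free(c,c); move(a)

1. tag(c,e)  →  {above(a), at(c), at(e), holds(c), near(a,a), near(c,c), near(c,e), near(e,e)}
2. free(c,c)  →  {above(a), above(c), at(e), holds(c), near(a,a), near(c,c), near(c,e), near(e,e)}
3. move(a)  →  {above(c), at(e), holds(a), holds(c), near(c,c), near(c,e), near(e,e)}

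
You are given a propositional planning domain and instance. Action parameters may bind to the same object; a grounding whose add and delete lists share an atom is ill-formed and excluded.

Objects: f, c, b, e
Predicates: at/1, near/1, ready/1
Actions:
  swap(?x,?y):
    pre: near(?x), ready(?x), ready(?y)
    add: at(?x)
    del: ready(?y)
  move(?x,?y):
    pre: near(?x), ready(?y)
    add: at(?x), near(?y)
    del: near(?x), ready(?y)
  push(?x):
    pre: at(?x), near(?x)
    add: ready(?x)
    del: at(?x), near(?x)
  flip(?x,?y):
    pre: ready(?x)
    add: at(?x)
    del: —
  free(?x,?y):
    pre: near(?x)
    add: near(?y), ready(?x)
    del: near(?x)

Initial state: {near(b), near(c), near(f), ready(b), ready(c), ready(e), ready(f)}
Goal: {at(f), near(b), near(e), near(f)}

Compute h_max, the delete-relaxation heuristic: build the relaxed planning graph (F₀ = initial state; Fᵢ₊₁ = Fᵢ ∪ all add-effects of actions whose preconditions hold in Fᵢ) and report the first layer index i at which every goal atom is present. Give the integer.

1

F0 = init (7 atoms)
F1 = F0 ∪ {at(b), at(c), at(e), at(f), near(e)}  (12 atoms)
goal ⊆ F1  ⇒  h_max = 1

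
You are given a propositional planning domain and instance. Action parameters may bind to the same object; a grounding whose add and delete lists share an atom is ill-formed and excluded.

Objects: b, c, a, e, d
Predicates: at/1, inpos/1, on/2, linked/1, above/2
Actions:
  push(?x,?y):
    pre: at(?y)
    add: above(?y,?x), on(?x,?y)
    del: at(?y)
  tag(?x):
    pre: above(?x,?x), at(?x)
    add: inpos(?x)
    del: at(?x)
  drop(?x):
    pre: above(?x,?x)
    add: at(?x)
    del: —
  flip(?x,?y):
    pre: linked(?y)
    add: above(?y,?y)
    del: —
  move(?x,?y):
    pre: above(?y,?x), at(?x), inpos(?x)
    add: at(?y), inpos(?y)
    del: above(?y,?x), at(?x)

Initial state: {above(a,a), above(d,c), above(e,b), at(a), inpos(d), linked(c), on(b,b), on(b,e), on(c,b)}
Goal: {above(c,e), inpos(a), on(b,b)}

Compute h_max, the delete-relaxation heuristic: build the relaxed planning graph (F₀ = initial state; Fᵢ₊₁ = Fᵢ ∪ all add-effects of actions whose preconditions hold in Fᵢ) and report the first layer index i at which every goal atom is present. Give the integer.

3

F0 = init (9 atoms)
F1 = F0 ∪ {above(a,b), above(a,c), above(a,d), above(a,e), above(c,c), inpos(a), on(a,a), on(b,a), on(c,a), on(d,a), on(e,a)}  (20 atoms)
F2 = F1 ∪ {at(c)}  (21 atoms)
F3 = F2 ∪ {above(c,a), above(c,b), above(c,d), above(c,e), inpos(c), on(a,c), on(b,c), on(c,c), on(d,c), on(e,c)}  (31 atoms)
goal ⊆ F3  ⇒  h_max = 3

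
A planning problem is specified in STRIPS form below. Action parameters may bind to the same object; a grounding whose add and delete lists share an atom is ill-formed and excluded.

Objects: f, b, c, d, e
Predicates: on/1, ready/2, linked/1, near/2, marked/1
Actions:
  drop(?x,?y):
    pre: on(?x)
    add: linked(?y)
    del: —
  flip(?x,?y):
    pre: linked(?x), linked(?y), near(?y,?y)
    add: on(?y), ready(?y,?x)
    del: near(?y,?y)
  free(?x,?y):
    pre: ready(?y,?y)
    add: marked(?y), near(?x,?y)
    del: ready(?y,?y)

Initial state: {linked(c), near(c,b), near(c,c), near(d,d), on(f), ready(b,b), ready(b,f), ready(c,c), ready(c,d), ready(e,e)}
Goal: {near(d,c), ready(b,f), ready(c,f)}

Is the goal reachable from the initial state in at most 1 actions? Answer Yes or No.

No

1. drop(f,f)  →  {linked(c), linked(f), near(c,b), near(c,c), near(d,d), on(f), ready(b,b), ready(b,f), ready(c,c), ready(c,d), ready(e,e)}
2. flip(f,c)  →  {linked(c), linked(f), near(c,b), near(d,d), on(c), on(f), ready(b,b), ready(b,f), ready(c,c), ready(c,d), ready(c,f), ready(e,e)}
3. free(d,c)  →  {linked(c), linked(f), marked(c), near(c,b), near(d,c), near(d,d), on(c), on(f), ready(b,b), ready(b,f), ready(c,d), ready(c,f), ready(e,e)}
optimal plan length = 3; 3 > 1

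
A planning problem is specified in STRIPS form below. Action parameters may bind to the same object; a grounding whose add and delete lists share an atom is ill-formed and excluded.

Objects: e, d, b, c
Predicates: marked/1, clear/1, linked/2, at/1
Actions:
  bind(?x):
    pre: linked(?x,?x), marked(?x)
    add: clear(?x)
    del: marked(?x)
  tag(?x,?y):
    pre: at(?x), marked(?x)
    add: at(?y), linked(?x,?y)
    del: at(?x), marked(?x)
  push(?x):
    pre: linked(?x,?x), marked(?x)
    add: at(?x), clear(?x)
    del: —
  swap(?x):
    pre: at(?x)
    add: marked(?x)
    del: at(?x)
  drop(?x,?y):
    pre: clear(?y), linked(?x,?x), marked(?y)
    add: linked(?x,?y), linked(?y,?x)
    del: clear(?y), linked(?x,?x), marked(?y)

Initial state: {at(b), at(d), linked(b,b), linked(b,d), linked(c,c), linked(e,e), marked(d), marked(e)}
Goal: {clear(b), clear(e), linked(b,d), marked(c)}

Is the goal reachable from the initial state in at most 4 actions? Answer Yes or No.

No

1. bind(e)  →  {at(b), at(d), clear(e), linked(b,b), linked(b,d), linked(c,c), linked(e,e), marked(d)}
2. tag(d,c)  →  {at(b), at(c), clear(e), linked(b,b), linked(b,d), linked(c,c), linked(d,c), linked(e,e)}
3. swap(b)  →  {at(c), clear(e), linked(b,b), linked(b,d), linked(c,c), linked(d,c), linked(e,e), marked(b)}
4. bind(b)  →  {at(c), clear(b), clear(e), linked(b,b), linked(b,d), linked(c,c), linked(d,c), linked(e,e)}
5. swap(c)  →  {clear(b), clear(e), linked(b,b), linked(b,d), linked(c,c), linked(d,c), linked(e,e), marked(c)}
optimal plan length = 5; 5 > 4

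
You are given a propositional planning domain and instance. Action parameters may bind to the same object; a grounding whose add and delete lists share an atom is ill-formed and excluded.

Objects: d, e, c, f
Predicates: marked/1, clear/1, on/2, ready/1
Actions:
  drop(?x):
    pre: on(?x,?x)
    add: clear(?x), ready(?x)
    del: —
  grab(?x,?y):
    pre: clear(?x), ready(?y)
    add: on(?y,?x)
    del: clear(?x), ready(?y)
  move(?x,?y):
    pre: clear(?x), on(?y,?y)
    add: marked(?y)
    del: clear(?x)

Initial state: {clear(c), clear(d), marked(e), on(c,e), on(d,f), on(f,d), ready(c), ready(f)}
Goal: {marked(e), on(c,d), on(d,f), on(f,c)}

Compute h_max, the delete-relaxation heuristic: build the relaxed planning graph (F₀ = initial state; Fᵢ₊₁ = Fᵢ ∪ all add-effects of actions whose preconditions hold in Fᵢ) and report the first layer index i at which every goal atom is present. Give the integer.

F0 = init (8 atoms)
F1 = F0 ∪ {on(c,c), on(c,d), on(f,c)}  (11 atoms)
goal ⊆ F1  ⇒  h_max = 1

1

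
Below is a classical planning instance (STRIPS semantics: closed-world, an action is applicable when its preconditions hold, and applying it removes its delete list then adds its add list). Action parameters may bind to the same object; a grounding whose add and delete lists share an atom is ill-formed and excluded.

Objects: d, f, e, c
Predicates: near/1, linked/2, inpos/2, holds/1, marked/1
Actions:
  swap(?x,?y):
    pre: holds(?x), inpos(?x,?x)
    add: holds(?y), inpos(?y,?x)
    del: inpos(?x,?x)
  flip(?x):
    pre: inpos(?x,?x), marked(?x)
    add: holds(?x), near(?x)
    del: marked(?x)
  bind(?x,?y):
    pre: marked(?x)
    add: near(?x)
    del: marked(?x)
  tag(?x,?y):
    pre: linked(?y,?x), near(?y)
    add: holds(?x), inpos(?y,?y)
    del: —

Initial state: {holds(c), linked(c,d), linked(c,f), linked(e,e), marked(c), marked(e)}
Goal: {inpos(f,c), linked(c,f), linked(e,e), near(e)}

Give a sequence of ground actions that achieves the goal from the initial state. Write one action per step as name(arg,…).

bind(e,d); bind(c,d); tag(d,c); swap(c,f)

1. bind(e,d)  →  {holds(c), linked(c,d), linked(c,f), linked(e,e), marked(c), near(e)}
2. bind(c,d)  →  {holds(c), linked(c,d), linked(c,f), linked(e,e), near(c), near(e)}
3. tag(d,c)  →  {holds(c), holds(d), inpos(c,c), linked(c,d), linked(c,f), linked(e,e), near(c), near(e)}
4. swap(c,f)  →  {holds(c), holds(d), holds(f), inpos(f,c), linked(c,d), linked(c,f), linked(e,e), near(c), near(e)}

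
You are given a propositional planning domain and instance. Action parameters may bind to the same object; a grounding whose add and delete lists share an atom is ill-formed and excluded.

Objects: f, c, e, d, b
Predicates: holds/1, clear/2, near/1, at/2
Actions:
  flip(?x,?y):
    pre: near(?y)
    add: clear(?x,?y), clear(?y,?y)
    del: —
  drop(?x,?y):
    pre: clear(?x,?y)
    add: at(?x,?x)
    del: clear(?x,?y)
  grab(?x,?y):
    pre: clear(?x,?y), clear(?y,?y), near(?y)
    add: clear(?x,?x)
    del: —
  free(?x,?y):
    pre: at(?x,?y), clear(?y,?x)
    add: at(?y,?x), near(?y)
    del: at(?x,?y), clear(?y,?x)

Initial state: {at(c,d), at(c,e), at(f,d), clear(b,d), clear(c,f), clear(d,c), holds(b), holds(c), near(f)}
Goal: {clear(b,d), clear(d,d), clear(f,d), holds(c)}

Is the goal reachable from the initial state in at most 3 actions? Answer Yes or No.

1. free(c,d)  →  {at(c,e), at(d,c), at(f,d), clear(b,d), clear(c,f), holds(b), holds(c), near(d), near(f)}
2. flip(f,d)  →  {at(c,e), at(d,c), at(f,d), clear(b,d), clear(c,f), clear(d,d), clear(f,d), holds(b), holds(c), near(d), near(f)}
optimal plan length = 2; 2 ≤ 3

Yes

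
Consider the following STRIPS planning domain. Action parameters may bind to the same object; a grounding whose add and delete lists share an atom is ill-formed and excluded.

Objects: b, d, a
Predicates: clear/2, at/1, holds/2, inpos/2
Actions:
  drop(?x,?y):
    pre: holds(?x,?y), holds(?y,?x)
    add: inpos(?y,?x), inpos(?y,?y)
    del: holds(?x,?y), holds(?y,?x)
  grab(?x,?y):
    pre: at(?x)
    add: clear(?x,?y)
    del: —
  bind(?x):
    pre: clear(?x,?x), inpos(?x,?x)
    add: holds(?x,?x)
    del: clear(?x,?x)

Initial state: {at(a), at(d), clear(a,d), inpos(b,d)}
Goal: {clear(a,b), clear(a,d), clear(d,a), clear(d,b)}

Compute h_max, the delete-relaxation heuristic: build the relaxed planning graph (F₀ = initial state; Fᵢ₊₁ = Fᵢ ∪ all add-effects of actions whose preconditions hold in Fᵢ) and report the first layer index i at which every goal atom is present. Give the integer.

F0 = init (4 atoms)
F1 = F0 ∪ {clear(a,a), clear(a,b), clear(d,a), clear(d,b), clear(d,d)}  (9 atoms)
goal ⊆ F1  ⇒  h_max = 1

1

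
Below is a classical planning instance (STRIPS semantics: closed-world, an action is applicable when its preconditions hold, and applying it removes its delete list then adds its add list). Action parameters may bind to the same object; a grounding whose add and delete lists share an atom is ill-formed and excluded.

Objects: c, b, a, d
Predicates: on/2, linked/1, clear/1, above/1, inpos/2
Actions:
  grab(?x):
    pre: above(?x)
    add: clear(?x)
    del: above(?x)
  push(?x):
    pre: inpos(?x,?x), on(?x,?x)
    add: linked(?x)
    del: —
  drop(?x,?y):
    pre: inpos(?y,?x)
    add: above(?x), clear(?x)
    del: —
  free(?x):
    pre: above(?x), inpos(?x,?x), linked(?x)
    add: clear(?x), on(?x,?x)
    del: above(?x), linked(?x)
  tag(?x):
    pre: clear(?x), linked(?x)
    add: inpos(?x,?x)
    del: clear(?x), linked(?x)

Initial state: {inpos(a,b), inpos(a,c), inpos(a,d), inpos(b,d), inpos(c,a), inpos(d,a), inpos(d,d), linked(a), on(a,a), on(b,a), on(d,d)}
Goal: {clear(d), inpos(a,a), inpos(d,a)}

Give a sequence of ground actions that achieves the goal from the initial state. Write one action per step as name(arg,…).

drop(a,c); drop(d,b); tag(a)

1. drop(a,c)  →  {above(a), clear(a), inpos(a,b), inpos(a,c), inpos(a,d), inpos(b,d), inpos(c,a), inpos(d,a), inpos(d,d), linked(a), on(a,a), on(b,a), on(d,d)}
2. drop(d,b)  →  {above(a), above(d), clear(a), clear(d), inpos(a,b), inpos(a,c), inpos(a,d), inpos(b,d), inpos(c,a), inpos(d,a), inpos(d,d), linked(a), on(a,a), on(b,a), on(d,d)}
3. tag(a)  →  {above(a), above(d), clear(d), inpos(a,a), inpos(a,b), inpos(a,c), inpos(a,d), inpos(b,d), inpos(c,a), inpos(d,a), inpos(d,d), on(a,a), on(b,a), on(d,d)}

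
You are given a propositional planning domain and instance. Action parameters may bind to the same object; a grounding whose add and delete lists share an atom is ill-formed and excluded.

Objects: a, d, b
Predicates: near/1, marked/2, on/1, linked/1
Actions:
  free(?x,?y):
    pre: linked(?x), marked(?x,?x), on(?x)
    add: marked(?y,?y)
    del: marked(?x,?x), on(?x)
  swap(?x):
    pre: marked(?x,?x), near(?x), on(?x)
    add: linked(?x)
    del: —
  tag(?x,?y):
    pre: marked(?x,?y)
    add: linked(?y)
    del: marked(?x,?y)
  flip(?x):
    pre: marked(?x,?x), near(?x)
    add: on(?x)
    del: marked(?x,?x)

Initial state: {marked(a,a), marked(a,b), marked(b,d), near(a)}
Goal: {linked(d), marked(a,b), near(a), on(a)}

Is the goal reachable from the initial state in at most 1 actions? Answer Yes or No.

No

1. tag(b,d)  →  {linked(d), marked(a,a), marked(a,b), near(a)}
2. flip(a)  →  {linked(d), marked(a,b), near(a), on(a)}
optimal plan length = 2; 2 > 1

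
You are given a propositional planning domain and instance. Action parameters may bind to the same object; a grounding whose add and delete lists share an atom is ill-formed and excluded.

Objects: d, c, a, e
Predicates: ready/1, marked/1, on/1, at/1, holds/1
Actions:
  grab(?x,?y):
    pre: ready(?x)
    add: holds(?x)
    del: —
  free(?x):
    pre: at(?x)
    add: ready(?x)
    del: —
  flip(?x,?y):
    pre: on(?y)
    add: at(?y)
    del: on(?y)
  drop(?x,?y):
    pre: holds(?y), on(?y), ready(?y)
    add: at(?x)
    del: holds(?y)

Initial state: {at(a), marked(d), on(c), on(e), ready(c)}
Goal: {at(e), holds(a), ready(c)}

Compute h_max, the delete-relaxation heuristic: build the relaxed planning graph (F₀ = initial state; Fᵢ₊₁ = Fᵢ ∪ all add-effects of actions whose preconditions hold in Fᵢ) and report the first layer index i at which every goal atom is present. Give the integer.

2

F0 = init (5 atoms)
F1 = F0 ∪ {at(c), at(e), holds(c), ready(a)}  (9 atoms)
F2 = F1 ∪ {at(d), holds(a), ready(e)}  (12 atoms)
goal ⊆ F2  ⇒  h_max = 2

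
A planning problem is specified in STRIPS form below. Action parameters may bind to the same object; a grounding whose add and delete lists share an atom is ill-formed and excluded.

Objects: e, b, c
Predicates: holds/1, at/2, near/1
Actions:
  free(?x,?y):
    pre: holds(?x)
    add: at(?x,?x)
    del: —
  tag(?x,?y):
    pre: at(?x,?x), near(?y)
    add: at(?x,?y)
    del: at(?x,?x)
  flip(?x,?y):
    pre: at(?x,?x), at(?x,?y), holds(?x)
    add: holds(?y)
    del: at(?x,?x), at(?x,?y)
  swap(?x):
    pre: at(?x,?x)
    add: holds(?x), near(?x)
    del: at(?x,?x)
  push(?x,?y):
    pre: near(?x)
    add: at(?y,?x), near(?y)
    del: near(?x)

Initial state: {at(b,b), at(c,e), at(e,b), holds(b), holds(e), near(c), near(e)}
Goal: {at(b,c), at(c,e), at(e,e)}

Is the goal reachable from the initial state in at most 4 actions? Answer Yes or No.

Yes

1. free(e,e)  →  {at(b,b), at(c,e), at(e,b), at(e,e), holds(b), holds(e), near(c), near(e)}
2. tag(b,c)  →  {at(b,c), at(c,e), at(e,b), at(e,e), holds(b), holds(e), near(c), near(e)}
optimal plan length = 2; 2 ≤ 4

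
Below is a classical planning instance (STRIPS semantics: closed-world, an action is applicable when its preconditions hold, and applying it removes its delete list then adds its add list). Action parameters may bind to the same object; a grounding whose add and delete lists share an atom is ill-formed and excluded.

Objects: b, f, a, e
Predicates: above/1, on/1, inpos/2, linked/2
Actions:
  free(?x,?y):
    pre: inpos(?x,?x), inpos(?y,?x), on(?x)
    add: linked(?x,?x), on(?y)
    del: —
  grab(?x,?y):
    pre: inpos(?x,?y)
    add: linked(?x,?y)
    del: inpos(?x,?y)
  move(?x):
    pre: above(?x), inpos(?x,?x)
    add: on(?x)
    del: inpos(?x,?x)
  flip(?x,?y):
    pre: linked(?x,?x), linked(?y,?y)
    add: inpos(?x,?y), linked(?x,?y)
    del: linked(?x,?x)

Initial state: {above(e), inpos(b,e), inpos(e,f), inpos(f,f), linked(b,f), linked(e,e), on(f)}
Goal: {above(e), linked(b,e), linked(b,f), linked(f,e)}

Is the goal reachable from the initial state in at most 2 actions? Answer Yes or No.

1. free(f,f)  →  {above(e), inpos(b,e), inpos(e,f), inpos(f,f), linked(b,f), linked(e,e), linked(f,f), on(f)}
2. grab(b,e)  →  {above(e), inpos(e,f), inpos(f,f), linked(b,e), linked(b,f), linked(e,e), linked(f,f), on(f)}
3. flip(f,e)  →  {above(e), inpos(e,f), inpos(f,e), inpos(f,f), linked(b,e), linked(b,f), linked(e,e), linked(f,e), on(f)}
optimal plan length = 3; 3 > 2

No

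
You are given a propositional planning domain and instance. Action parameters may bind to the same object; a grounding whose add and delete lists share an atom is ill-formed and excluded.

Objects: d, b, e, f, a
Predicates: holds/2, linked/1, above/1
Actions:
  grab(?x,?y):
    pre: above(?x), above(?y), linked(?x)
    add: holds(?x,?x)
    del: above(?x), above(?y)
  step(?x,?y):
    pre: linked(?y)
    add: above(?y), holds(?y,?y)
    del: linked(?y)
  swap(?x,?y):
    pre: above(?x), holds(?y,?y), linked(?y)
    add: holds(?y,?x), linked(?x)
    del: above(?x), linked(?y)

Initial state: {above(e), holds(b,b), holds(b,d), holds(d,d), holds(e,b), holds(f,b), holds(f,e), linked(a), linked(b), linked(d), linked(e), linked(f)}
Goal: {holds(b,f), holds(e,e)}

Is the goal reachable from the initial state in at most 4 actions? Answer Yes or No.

Yes

1. grab(e,e)  →  {holds(b,b), holds(b,d), holds(d,d), holds(e,b), holds(e,e), holds(f,b), holds(f,e), linked(a), linked(b), linked(d), linked(e), linked(f)}
2. step(d,f)  →  {above(f), holds(b,b), holds(b,d), holds(d,d), holds(e,b), holds(e,e), holds(f,b), holds(f,e), holds(f,f), linked(a), linked(b), linked(d), linked(e)}
3. swap(f,b)  →  {holds(b,b), holds(b,d), holds(b,f), holds(d,d), holds(e,b), holds(e,e), holds(f,b), holds(f,e), holds(f,f), linked(a), linked(d), linked(e), linked(f)}
optimal plan length = 3; 3 ≤ 4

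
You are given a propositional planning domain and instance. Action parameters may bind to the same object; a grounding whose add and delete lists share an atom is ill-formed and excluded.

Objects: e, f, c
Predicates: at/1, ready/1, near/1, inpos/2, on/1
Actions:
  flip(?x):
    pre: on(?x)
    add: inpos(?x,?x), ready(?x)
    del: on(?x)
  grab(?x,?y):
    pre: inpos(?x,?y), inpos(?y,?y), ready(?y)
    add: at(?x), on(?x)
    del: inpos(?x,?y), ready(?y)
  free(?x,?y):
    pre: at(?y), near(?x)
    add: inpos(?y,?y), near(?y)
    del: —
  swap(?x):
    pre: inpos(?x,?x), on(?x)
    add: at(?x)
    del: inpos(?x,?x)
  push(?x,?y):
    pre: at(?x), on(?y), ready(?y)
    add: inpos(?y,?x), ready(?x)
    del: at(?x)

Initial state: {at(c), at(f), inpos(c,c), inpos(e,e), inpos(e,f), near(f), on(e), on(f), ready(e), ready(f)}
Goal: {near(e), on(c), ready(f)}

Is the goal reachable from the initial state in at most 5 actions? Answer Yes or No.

Yes

1. grab(e,e)  →  {at(c), at(e), at(f), inpos(c,c), inpos(e,f), near(f), on(e), on(f), ready(f)}
2. free(f,e)  →  {at(c), at(e), at(f), inpos(c,c), inpos(e,e), inpos(e,f), near(e), near(f), on(e), on(f), ready(f)}
3. push(c,f)  →  {at(e), at(f), inpos(c,c), inpos(e,e), inpos(e,f), inpos(f,c), near(e), near(f), on(e), on(f), ready(c), ready(f)}
4. grab(c,c)  →  {at(c), at(e), at(f), inpos(e,e), inpos(e,f), inpos(f,c), near(e), near(f), on(c), on(e), on(f), ready(f)}
optimal plan length = 4; 4 ≤ 5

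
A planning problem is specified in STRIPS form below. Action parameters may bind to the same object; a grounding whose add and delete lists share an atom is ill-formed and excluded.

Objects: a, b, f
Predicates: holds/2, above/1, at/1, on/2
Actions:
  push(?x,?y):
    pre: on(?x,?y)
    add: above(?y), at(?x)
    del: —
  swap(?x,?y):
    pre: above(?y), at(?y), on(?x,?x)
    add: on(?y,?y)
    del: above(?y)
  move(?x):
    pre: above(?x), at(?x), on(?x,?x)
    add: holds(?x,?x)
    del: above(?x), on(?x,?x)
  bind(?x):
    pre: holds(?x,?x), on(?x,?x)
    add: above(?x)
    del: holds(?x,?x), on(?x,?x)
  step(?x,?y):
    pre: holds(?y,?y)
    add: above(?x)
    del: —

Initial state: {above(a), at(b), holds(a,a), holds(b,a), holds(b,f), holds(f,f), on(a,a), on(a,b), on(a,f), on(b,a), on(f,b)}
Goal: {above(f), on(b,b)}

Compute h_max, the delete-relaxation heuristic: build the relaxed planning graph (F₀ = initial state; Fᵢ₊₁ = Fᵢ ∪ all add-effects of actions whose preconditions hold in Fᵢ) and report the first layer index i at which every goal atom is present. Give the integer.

F0 = init (11 atoms)
F1 = F0 ∪ {above(b), above(f), at(a), at(f)}  (15 atoms)
F2 = F1 ∪ {on(b,b), on(f,f)}  (17 atoms)
goal ⊆ F2  ⇒  h_max = 2

2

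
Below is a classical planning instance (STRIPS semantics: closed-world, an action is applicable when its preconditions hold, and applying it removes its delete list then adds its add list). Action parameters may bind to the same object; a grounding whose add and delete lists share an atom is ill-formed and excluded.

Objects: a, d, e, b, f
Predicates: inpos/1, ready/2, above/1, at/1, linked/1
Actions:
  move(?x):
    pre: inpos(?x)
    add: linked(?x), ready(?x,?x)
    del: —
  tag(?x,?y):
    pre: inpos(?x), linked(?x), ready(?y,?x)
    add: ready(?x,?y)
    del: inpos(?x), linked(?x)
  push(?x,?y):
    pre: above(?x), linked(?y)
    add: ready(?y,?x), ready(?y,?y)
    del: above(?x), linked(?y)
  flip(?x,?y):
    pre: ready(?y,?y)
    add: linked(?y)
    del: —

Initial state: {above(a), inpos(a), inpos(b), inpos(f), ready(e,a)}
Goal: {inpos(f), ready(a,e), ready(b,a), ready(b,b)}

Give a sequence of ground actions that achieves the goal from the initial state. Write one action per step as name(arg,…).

move(a); move(b); tag(a,e); push(a,b)

1. move(a)  →  {above(a), inpos(a), inpos(b), inpos(f), linked(a), ready(a,a), ready(e,a)}
2. move(b)  →  {above(a), inpos(a), inpos(b), inpos(f), linked(a), linked(b), ready(a,a), ready(b,b), ready(e,a)}
3. tag(a,e)  →  {above(a), inpos(b), inpos(f), linked(b), ready(a,a), ready(a,e), ready(b,b), ready(e,a)}
4. push(a,b)  →  {inpos(b), inpos(f), ready(a,a), ready(a,e), ready(b,a), ready(b,b), ready(e,a)}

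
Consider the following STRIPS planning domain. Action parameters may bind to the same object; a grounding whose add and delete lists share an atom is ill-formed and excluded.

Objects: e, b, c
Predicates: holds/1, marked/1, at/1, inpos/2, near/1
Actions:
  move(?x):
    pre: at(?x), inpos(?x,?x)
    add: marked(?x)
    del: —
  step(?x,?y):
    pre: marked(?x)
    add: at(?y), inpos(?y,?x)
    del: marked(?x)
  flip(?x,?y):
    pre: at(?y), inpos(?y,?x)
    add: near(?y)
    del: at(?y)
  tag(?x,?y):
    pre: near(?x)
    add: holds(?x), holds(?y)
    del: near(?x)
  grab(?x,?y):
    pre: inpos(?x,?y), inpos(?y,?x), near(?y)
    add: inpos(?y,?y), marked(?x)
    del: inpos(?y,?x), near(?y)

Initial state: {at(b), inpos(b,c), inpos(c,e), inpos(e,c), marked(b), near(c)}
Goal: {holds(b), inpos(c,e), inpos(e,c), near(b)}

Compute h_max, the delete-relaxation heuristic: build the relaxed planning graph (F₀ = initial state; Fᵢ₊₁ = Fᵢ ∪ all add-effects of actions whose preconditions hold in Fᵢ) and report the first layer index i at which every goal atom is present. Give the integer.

1

F0 = init (6 atoms)
F1 = F0 ∪ {at(c), at(e), holds(b), holds(c), holds(e), inpos(b,b), inpos(c,b), inpos(c,c), inpos(e,b), marked(e), near(b)}  (17 atoms)
goal ⊆ F1  ⇒  h_max = 1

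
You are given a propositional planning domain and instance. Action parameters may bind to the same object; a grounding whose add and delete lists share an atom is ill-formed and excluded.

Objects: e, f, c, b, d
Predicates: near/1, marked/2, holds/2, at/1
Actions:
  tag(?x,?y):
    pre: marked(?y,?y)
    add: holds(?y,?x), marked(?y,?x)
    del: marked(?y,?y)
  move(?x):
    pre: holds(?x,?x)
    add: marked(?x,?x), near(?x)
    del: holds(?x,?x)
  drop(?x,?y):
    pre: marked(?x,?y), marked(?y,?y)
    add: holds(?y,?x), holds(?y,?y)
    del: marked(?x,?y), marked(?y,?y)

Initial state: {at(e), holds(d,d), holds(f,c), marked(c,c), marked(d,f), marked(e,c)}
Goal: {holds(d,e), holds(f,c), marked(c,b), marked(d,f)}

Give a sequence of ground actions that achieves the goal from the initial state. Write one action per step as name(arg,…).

1. tag(b,c)  →  {at(e), holds(c,b), holds(d,d), holds(f,c), marked(c,b), marked(d,f), marked(e,c)}
2. move(d)  →  {at(e), holds(c,b), holds(f,c), marked(c,b), marked(d,d), marked(d,f), marked(e,c), near(d)}
3. tag(e,d)  →  {at(e), holds(c,b), holds(d,e), holds(f,c), marked(c,b), marked(d,e), marked(d,f), marked(e,c), near(d)}

tag(b,c); move(d); tag(e,d)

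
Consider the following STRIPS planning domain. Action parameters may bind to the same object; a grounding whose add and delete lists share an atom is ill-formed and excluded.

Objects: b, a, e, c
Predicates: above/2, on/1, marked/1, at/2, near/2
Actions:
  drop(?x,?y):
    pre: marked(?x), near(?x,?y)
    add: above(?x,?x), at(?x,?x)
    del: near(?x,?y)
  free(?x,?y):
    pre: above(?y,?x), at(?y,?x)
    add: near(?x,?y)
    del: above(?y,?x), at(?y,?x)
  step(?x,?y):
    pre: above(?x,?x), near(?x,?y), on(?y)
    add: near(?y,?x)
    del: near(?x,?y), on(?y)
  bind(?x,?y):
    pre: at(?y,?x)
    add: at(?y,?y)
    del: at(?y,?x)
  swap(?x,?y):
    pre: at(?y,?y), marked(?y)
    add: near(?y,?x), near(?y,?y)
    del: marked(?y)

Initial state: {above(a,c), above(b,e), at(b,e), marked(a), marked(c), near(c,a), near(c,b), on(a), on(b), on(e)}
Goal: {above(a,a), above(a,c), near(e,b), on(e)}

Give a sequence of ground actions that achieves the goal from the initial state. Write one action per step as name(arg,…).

1. drop(c,b)  →  {above(a,c), above(b,e), above(c,c), at(b,e), at(c,c), marked(a), marked(c), near(c,a), on(a), on(b), on(e)}
2. free(e,b)  →  {above(a,c), above(c,c), at(c,c), marked(a), marked(c), near(c,a), near(e,b), on(a), on(b), on(e)}
3. step(c,a)  →  {above(a,c), above(c,c), at(c,c), marked(a), marked(c), near(a,c), near(e,b), on(b), on(e)}
4. drop(a,c)  →  {above(a,a), above(a,c), above(c,c), at(a,a), at(c,c), marked(a), marked(c), near(e,b), on(b), on(e)}

drop(c,b); free(e,b); step(c,a); drop(a,c)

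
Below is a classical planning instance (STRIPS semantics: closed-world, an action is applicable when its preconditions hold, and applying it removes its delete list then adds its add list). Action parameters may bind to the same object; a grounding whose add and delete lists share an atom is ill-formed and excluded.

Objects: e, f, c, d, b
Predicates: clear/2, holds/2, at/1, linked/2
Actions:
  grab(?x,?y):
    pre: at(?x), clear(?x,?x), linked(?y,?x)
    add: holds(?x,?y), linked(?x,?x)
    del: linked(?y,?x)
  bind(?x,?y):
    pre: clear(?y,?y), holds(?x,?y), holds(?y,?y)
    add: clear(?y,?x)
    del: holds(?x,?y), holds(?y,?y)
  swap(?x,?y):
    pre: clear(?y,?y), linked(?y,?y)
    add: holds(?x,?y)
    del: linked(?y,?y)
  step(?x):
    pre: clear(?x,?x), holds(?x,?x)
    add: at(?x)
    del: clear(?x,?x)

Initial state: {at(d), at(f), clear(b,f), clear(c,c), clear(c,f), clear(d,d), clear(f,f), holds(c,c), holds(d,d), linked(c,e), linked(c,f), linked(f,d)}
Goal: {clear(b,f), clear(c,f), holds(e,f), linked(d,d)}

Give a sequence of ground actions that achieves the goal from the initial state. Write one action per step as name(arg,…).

1. grab(f,c)  →  {at(d), at(f), clear(b,f), clear(c,c), clear(c,f), clear(d,d), clear(f,f), holds(c,c), holds(d,d), holds(f,c), linked(c,e), linked(f,d), linked(f,f)}
2. grab(d,f)  →  {at(d), at(f), clear(b,f), clear(c,c), clear(c,f), clear(d,d), clear(f,f), holds(c,c), holds(d,d), holds(d,f), holds(f,c), linked(c,e), linked(d,d), linked(f,f)}
3. swap(e,f)  →  {at(d), at(f), clear(b,f), clear(c,c), clear(c,f), clear(d,d), clear(f,f), holds(c,c), holds(d,d), holds(d,f), holds(e,f), holds(f,c), linked(c,e), linked(d,d)}

grab(f,c); grab(d,f); swap(e,f)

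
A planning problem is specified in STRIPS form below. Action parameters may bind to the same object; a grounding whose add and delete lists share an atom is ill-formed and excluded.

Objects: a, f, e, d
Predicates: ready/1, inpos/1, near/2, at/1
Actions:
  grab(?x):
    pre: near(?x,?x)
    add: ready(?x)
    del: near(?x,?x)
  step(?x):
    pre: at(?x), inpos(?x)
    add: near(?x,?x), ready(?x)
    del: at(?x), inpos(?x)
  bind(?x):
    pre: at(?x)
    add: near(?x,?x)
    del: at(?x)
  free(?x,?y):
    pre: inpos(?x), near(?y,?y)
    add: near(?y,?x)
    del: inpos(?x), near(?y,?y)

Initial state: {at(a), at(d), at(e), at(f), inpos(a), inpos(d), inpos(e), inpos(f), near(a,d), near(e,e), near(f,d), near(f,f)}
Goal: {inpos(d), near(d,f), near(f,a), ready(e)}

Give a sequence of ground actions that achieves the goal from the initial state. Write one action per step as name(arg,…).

grab(e); bind(d); free(a,f); free(f,d)

1. grab(e)  →  {at(a), at(d), at(e), at(f), inpos(a), inpos(d), inpos(e), inpos(f), near(a,d), near(f,d), near(f,f), ready(e)}
2. bind(d)  →  {at(a), at(e), at(f), inpos(a), inpos(d), inpos(e), inpos(f), near(a,d), near(d,d), near(f,d), near(f,f), ready(e)}
3. free(a,f)  →  {at(a), at(e), at(f), inpos(d), inpos(e), inpos(f), near(a,d), near(d,d), near(f,a), near(f,d), ready(e)}
4. free(f,d)  →  {at(a), at(e), at(f), inpos(d), inpos(e), near(a,d), near(d,f), near(f,a), near(f,d), ready(e)}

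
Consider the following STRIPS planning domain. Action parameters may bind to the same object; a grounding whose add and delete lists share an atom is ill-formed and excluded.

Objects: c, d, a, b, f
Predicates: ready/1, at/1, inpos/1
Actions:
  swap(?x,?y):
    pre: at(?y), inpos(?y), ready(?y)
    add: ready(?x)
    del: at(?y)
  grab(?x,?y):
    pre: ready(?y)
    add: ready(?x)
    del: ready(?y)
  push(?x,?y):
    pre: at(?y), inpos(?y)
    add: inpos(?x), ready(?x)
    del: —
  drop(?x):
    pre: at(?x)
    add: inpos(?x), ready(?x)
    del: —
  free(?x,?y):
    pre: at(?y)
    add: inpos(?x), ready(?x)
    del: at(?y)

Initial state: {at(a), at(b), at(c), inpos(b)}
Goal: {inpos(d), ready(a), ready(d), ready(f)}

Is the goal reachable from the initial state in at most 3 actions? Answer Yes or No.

1. push(d,b)  →  {at(a), at(b), at(c), inpos(b), inpos(d), ready(d)}
2. push(a,b)  →  {at(a), at(b), at(c), inpos(a), inpos(b), inpos(d), ready(a), ready(d)}
3. swap(f,a)  →  {at(b), at(c), inpos(a), inpos(b), inpos(d), ready(a), ready(d), ready(f)}
optimal plan length = 3; 3 ≤ 3

Yes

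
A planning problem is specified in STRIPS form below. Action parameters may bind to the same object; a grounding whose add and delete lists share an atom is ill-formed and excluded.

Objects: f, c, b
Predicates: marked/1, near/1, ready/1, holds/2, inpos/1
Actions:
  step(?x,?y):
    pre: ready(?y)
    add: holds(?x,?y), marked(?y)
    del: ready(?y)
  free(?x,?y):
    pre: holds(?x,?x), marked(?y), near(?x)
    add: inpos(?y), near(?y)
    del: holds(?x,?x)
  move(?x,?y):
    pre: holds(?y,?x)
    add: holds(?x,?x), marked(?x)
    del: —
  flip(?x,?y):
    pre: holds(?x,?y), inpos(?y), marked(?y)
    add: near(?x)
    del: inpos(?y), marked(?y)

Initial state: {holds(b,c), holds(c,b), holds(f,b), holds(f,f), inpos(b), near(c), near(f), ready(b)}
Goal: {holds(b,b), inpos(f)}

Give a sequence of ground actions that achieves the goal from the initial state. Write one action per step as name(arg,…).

1. step(b,b)  →  {holds(b,b), holds(b,c), holds(c,b), holds(f,b), holds(f,f), inpos(b), marked(b), near(c), near(f)}
2. move(f,f)  →  {holds(b,b), holds(b,c), holds(c,b), holds(f,b), holds(f,f), inpos(b), marked(b), marked(f), near(c), near(f)}
3. free(f,f)  →  {holds(b,b), holds(b,c), holds(c,b), holds(f,b), inpos(b), inpos(f), marked(b), marked(f), near(c), near(f)}

step(b,b); move(f,f); free(f,f)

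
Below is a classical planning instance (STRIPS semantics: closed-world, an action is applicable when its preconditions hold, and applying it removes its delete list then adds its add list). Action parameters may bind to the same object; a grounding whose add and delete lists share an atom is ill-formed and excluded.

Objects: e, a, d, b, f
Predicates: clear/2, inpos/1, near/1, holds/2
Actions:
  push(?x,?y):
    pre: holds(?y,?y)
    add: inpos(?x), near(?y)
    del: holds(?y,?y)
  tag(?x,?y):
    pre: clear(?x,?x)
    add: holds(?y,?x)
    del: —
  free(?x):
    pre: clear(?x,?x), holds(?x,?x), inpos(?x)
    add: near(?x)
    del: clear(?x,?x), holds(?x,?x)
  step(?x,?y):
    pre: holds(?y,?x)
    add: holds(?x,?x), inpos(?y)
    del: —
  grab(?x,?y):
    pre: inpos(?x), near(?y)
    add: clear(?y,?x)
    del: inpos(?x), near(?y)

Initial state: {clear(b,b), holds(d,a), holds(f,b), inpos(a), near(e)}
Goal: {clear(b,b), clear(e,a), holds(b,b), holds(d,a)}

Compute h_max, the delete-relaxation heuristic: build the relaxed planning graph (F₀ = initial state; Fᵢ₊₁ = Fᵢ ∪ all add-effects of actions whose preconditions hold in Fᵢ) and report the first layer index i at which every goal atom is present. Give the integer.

F0 = init (5 atoms)
F1 = F0 ∪ {clear(e,a), holds(a,a), holds(a,b), holds(b,b), holds(d,b), holds(e,b), inpos(d), inpos(f)}  (13 atoms)
goal ⊆ F1  ⇒  h_max = 1

1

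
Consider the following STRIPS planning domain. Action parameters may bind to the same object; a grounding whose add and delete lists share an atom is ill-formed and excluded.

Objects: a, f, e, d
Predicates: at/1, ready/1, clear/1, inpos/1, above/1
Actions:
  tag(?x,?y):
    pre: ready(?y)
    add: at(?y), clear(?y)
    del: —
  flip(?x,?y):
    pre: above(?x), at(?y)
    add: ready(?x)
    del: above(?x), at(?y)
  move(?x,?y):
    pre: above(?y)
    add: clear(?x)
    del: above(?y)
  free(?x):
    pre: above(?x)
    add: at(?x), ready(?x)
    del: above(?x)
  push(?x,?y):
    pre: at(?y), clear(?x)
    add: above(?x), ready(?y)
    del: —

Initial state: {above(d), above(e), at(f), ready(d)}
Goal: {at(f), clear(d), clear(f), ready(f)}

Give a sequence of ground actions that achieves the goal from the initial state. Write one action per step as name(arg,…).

1. tag(a,d)  →  {above(d), above(e), at(d), at(f), clear(d), ready(d)}
2. move(f,e)  →  {above(d), at(d), at(f), clear(d), clear(f), ready(d)}
3. push(f,f)  →  {above(d), above(f), at(d), at(f), clear(d), clear(f), ready(d), ready(f)}

tag(a,d); move(f,e); push(f,f)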